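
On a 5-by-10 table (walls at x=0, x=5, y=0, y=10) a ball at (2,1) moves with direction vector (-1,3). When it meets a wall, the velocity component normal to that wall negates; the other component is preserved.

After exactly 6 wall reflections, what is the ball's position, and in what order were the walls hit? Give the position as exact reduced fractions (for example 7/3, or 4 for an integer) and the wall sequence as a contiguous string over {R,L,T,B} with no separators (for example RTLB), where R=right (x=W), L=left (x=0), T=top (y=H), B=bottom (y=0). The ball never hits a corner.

Final position: (0,3)
Wall sequence: LTBRTL

1. t=2 → L at (0,7); v=(1,3)
2. t=1 → T at (1,10); v=(1,-3)
3. t=10/3 → B at (13/3,0); v=(1,3)
4. t=2/3 → R at (5,2); v=(-1,3)
5. t=8/3 → T at (7/3,10); v=(-1,-3)
6. t=7/3 → L at (0,3); v=(1,-3)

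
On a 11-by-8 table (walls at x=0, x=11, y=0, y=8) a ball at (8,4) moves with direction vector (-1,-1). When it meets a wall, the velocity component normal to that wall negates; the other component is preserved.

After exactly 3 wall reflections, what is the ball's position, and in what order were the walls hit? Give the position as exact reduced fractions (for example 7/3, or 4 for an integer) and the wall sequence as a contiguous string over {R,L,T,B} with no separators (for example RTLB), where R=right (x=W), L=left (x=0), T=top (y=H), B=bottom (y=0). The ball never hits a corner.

1. t=4 → B at (4,0); v=(-1,1)
2. t=4 → L at (0,4); v=(1,1)
3. t=4 → T at (4,8); v=(1,-1)

Final position: (4,8)
Wall sequence: BLT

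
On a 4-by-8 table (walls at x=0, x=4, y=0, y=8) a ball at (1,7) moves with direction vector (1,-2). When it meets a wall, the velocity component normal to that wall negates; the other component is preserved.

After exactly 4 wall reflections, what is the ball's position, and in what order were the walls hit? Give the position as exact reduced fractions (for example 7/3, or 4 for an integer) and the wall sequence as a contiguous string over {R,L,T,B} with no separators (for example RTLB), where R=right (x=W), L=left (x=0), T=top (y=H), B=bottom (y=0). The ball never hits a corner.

1. t=3 → R at (4,1); v=(-1,-2)
2. t=1/2 → B at (7/2,0); v=(-1,2)
3. t=7/2 → L at (0,7); v=(1,2)
4. t=1/2 → T at (1/2,8); v=(1,-2)

Final position: (1/2,8)
Wall sequence: RBLT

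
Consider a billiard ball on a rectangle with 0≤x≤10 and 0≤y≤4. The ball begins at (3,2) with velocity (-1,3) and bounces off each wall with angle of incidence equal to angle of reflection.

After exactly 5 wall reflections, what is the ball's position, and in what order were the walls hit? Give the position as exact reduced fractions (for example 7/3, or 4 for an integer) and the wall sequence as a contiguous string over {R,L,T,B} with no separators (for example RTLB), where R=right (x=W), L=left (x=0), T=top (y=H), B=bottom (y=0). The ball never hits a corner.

Final position: (5/3,0)
Wall sequence: TBLTB

1. t=2/3 → T at (7/3,4); v=(-1,-3)
2. t=4/3 → B at (1,0); v=(-1,3)
3. t=1 → L at (0,3); v=(1,3)
4. t=1/3 → T at (1/3,4); v=(1,-3)
5. t=4/3 → B at (5/3,0); v=(1,3)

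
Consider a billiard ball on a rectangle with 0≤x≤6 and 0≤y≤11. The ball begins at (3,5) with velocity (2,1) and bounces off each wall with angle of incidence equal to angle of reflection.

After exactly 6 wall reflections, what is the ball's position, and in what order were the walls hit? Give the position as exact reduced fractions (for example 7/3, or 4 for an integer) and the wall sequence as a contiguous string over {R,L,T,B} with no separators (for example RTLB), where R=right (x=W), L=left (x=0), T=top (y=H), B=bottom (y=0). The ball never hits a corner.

Final position: (6,7/2)
Wall sequence: RLTRLR

1. t=3/2 → R at (6,13/2); v=(-2,1)
2. t=3 → L at (0,19/2); v=(2,1)
3. t=3/2 → T at (3,11); v=(2,-1)
4. t=3/2 → R at (6,19/2); v=(-2,-1)
5. t=3 → L at (0,13/2); v=(2,-1)
6. t=3 → R at (6,7/2); v=(-2,-1)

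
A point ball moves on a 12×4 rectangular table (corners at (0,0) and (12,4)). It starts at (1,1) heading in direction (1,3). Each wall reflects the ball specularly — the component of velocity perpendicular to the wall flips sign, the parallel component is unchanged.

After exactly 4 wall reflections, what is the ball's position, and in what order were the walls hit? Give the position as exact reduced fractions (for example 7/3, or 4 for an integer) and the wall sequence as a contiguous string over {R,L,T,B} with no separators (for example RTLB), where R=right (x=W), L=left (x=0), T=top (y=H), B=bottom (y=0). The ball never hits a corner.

1. t=1 → T at (2,4); v=(1,-3)
2. t=4/3 → B at (10/3,0); v=(1,3)
3. t=4/3 → T at (14/3,4); v=(1,-3)
4. t=4/3 → B at (6,0); v=(1,3)

Final position: (6,0)
Wall sequence: TBTB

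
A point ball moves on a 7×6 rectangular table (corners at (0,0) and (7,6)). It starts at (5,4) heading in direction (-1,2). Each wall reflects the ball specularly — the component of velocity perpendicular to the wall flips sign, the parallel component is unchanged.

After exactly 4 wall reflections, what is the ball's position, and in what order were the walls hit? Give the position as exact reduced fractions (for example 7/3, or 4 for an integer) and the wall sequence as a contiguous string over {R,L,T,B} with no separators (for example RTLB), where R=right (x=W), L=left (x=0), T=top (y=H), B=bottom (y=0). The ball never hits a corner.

Final position: (2,6)
Wall sequence: TBLT

1. t=1 → T at (4,6); v=(-1,-2)
2. t=3 → B at (1,0); v=(-1,2)
3. t=1 → L at (0,2); v=(1,2)
4. t=2 → T at (2,6); v=(1,-2)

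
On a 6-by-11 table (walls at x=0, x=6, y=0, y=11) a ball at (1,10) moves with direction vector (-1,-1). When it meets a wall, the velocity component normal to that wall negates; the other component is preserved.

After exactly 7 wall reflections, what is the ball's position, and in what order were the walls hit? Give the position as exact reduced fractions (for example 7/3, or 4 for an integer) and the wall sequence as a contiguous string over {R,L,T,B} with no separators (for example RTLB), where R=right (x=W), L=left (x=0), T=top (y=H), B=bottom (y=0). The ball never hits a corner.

Final position: (0,7)
Wall sequence: LRBLRTL

1. t=1 → L at (0,9); v=(1,-1)
2. t=6 → R at (6,3); v=(-1,-1)
3. t=3 → B at (3,0); v=(-1,1)
4. t=3 → L at (0,3); v=(1,1)
5. t=6 → R at (6,9); v=(-1,1)
6. t=2 → T at (4,11); v=(-1,-1)
7. t=4 → L at (0,7); v=(1,-1)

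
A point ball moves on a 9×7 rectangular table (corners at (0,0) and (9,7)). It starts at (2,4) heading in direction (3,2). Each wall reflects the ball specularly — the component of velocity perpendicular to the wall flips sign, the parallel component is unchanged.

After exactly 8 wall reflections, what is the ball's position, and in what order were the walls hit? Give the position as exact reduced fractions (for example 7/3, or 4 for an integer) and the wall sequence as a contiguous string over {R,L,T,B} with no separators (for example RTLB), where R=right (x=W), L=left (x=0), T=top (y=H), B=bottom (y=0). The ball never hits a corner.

Final position: (2,0)
Wall sequence: TRBLRTLB

1. t=3/2 → T at (13/2,7); v=(3,-2)
2. t=5/6 → R at (9,16/3); v=(-3,-2)
3. t=8/3 → B at (1,0); v=(-3,2)
4. t=1/3 → L at (0,2/3); v=(3,2)
5. t=3 → R at (9,20/3); v=(-3,2)
6. t=1/6 → T at (17/2,7); v=(-3,-2)
7. t=17/6 → L at (0,4/3); v=(3,-2)
8. t=2/3 → B at (2,0); v=(3,2)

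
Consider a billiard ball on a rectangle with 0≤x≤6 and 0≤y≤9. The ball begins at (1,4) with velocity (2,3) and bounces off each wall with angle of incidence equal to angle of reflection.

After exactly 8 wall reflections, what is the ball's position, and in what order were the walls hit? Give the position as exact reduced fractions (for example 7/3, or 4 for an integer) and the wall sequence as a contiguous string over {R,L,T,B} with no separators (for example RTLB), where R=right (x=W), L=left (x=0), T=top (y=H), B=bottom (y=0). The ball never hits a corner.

Final position: (0,5/2)
Wall sequence: TRBLTRBL

1. t=5/3 → T at (13/3,9); v=(2,-3)
2. t=5/6 → R at (6,13/2); v=(-2,-3)
3. t=13/6 → B at (5/3,0); v=(-2,3)
4. t=5/6 → L at (0,5/2); v=(2,3)
5. t=13/6 → T at (13/3,9); v=(2,-3)
6. t=5/6 → R at (6,13/2); v=(-2,-3)
7. t=13/6 → B at (5/3,0); v=(-2,3)
8. t=5/6 → L at (0,5/2); v=(2,3)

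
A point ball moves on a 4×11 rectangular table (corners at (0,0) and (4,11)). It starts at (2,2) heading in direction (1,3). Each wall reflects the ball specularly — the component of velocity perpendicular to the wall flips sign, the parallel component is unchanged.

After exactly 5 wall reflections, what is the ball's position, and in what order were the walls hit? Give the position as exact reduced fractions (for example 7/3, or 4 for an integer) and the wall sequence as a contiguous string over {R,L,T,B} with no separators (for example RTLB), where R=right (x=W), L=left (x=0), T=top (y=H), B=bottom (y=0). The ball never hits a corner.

Final position: (4,10)
Wall sequence: RTLBR

1. t=2 → R at (4,8); v=(-1,3)
2. t=1 → T at (3,11); v=(-1,-3)
3. t=3 → L at (0,2); v=(1,-3)
4. t=2/3 → B at (2/3,0); v=(1,3)
5. t=10/3 → R at (4,10); v=(-1,3)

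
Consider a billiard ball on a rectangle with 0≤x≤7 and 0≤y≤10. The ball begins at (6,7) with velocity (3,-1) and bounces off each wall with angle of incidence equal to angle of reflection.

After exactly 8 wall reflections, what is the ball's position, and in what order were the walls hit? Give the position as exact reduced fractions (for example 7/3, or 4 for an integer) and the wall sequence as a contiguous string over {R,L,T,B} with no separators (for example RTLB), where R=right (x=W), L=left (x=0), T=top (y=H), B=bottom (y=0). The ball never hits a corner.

1. t=1/3 → R at (7,20/3); v=(-3,-1)
2. t=7/3 → L at (0,13/3); v=(3,-1)
3. t=7/3 → R at (7,2); v=(-3,-1)
4. t=2 → B at (1,0); v=(-3,1)
5. t=1/3 → L at (0,1/3); v=(3,1)
6. t=7/3 → R at (7,8/3); v=(-3,1)
7. t=7/3 → L at (0,5); v=(3,1)
8. t=7/3 → R at (7,22/3); v=(-3,1)

Final position: (7,22/3)
Wall sequence: RLRBLRLR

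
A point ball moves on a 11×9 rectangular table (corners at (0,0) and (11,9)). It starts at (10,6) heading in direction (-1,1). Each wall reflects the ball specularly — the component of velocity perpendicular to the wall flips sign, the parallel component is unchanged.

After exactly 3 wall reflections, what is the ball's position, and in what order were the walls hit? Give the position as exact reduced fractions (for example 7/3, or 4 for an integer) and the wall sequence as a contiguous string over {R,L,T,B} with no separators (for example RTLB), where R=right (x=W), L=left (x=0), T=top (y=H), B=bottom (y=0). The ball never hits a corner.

Final position: (2,0)
Wall sequence: TLB

1. t=3 → T at (7,9); v=(-1,-1)
2. t=7 → L at (0,2); v=(1,-1)
3. t=2 → B at (2,0); v=(1,1)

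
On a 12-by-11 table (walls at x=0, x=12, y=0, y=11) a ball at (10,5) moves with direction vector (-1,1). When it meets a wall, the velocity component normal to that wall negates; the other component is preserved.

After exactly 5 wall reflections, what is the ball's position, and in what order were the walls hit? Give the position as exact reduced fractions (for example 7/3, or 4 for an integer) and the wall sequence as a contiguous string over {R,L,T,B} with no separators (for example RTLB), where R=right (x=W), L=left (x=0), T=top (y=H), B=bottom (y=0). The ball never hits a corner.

Final position: (6,11)
Wall sequence: TLBRT

1. t=6 → T at (4,11); v=(-1,-1)
2. t=4 → L at (0,7); v=(1,-1)
3. t=7 → B at (7,0); v=(1,1)
4. t=5 → R at (12,5); v=(-1,1)
5. t=6 → T at (6,11); v=(-1,-1)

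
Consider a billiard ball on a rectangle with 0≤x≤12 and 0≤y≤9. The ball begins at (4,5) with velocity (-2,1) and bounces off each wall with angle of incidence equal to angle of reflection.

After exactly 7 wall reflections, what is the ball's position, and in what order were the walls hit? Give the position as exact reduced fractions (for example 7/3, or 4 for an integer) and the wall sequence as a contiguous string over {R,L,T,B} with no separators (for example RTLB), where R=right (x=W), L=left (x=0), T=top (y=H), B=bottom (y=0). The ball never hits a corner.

1. t=2 → L at (0,7); v=(2,1)
2. t=2 → T at (4,9); v=(2,-1)
3. t=4 → R at (12,5); v=(-2,-1)
4. t=5 → B at (2,0); v=(-2,1)
5. t=1 → L at (0,1); v=(2,1)
6. t=6 → R at (12,7); v=(-2,1)
7. t=2 → T at (8,9); v=(-2,-1)

Final position: (8,9)
Wall sequence: LTRBLRT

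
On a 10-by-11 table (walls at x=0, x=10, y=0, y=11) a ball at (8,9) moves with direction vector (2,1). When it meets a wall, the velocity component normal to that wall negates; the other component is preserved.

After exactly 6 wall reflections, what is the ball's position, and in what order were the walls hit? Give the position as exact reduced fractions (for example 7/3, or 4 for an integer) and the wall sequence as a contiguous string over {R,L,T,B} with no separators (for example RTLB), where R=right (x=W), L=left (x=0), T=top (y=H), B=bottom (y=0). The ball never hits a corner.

Final position: (0,3)
Wall sequence: RTLRBL

1. t=1 → R at (10,10); v=(-2,1)
2. t=1 → T at (8,11); v=(-2,-1)
3. t=4 → L at (0,7); v=(2,-1)
4. t=5 → R at (10,2); v=(-2,-1)
5. t=2 → B at (6,0); v=(-2,1)
6. t=3 → L at (0,3); v=(2,1)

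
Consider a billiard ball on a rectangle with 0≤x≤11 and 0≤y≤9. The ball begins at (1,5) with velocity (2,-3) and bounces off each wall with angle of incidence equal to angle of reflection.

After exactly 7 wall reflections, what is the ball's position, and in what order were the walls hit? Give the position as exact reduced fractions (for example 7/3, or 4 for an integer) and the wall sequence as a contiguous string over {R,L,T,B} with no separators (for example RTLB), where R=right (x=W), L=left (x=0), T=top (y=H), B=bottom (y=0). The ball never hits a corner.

Final position: (19/3,0)
Wall sequence: BTRBLTB

1. t=5/3 → B at (13/3,0); v=(2,3)
2. t=3 → T at (31/3,9); v=(2,-3)
3. t=1/3 → R at (11,8); v=(-2,-3)
4. t=8/3 → B at (17/3,0); v=(-2,3)
5. t=17/6 → L at (0,17/2); v=(2,3)
6. t=1/6 → T at (1/3,9); v=(2,-3)
7. t=3 → B at (19/3,0); v=(2,3)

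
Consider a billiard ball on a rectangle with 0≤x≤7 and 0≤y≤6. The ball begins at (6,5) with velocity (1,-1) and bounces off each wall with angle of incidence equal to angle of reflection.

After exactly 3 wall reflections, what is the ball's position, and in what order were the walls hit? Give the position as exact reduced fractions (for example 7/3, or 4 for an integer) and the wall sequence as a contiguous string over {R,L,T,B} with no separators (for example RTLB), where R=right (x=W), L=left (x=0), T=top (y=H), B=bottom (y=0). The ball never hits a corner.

1. t=1 → R at (7,4); v=(-1,-1)
2. t=4 → B at (3,0); v=(-1,1)
3. t=3 → L at (0,3); v=(1,1)

Final position: (0,3)
Wall sequence: RBL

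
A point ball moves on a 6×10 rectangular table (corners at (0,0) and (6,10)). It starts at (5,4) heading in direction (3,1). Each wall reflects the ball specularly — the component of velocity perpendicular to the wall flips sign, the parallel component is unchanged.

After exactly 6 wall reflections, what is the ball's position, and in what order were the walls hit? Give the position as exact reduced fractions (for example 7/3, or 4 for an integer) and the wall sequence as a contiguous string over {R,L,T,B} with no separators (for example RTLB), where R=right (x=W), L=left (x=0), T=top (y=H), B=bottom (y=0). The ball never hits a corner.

1. t=1/3 → R at (6,13/3); v=(-3,1)
2. t=2 → L at (0,19/3); v=(3,1)
3. t=2 → R at (6,25/3); v=(-3,1)
4. t=5/3 → T at (1,10); v=(-3,-1)
5. t=1/3 → L at (0,29/3); v=(3,-1)
6. t=2 → R at (6,23/3); v=(-3,-1)

Final position: (6,23/3)
Wall sequence: RLRTLR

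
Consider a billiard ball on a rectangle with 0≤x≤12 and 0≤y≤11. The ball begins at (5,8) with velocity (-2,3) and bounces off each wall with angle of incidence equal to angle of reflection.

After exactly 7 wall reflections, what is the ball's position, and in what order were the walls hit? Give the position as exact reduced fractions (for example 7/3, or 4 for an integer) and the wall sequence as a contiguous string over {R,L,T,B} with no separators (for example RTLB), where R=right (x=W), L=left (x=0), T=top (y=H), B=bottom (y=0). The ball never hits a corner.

1. t=1 → T at (3,11); v=(-2,-3)
2. t=3/2 → L at (0,13/2); v=(2,-3)
3. t=13/6 → B at (13/3,0); v=(2,3)
4. t=11/3 → T at (35/3,11); v=(2,-3)
5. t=1/6 → R at (12,21/2); v=(-2,-3)
6. t=7/2 → B at (5,0); v=(-2,3)
7. t=5/2 → L at (0,15/2); v=(2,3)

Final position: (0,15/2)
Wall sequence: TLBTRBL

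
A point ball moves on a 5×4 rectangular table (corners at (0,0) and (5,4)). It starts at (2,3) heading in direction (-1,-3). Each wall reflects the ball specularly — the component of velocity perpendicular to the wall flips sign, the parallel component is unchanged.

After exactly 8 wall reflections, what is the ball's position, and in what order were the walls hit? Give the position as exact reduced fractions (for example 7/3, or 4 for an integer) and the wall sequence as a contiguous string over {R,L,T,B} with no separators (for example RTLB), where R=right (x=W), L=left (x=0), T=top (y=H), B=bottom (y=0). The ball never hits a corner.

1. t=1 → B at (1,0); v=(-1,3)
2. t=1 → L at (0,3); v=(1,3)
3. t=1/3 → T at (1/3,4); v=(1,-3)
4. t=4/3 → B at (5/3,0); v=(1,3)
5. t=4/3 → T at (3,4); v=(1,-3)
6. t=4/3 → B at (13/3,0); v=(1,3)
7. t=2/3 → R at (5,2); v=(-1,3)
8. t=2/3 → T at (13/3,4); v=(-1,-3)

Final position: (13/3,4)
Wall sequence: BLTBTBRT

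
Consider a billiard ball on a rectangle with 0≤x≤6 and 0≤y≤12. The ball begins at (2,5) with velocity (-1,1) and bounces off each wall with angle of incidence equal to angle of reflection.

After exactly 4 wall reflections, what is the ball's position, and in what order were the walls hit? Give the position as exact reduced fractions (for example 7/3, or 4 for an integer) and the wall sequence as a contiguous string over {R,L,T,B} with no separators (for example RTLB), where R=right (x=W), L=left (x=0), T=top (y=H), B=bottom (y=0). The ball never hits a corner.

1. t=2 → L at (0,7); v=(1,1)
2. t=5 → T at (5,12); v=(1,-1)
3. t=1 → R at (6,11); v=(-1,-1)
4. t=6 → L at (0,5); v=(1,-1)

Final position: (0,5)
Wall sequence: LTRL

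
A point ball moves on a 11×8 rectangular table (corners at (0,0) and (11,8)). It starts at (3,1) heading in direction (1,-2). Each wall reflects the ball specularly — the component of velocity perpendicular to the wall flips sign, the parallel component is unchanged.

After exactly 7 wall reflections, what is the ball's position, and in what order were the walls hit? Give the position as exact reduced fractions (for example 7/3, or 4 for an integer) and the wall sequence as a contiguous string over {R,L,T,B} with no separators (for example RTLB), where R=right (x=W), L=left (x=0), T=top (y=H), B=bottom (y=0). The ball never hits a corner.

1. t=1/2 → B at (7/2,0); v=(1,2)
2. t=4 → T at (15/2,8); v=(1,-2)
3. t=7/2 → R at (11,1); v=(-1,-2)
4. t=1/2 → B at (21/2,0); v=(-1,2)
5. t=4 → T at (13/2,8); v=(-1,-2)
6. t=4 → B at (5/2,0); v=(-1,2)
7. t=5/2 → L at (0,5); v=(1,2)

Final position: (0,5)
Wall sequence: BTRBTBL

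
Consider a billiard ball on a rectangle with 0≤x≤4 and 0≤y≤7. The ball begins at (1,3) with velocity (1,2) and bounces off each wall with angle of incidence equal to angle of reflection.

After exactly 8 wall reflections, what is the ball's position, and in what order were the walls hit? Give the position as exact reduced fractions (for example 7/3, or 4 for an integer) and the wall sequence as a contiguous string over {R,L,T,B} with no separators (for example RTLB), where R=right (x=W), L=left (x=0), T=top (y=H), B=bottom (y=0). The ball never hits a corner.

1. t=2 → T at (3,7); v=(1,-2)
2. t=1 → R at (4,5); v=(-1,-2)
3. t=5/2 → B at (3/2,0); v=(-1,2)
4. t=3/2 → L at (0,3); v=(1,2)
5. t=2 → T at (2,7); v=(1,-2)
6. t=2 → R at (4,3); v=(-1,-2)
7. t=3/2 → B at (5/2,0); v=(-1,2)
8. t=5/2 → L at (0,5); v=(1,2)

Final position: (0,5)
Wall sequence: TRBLTRBL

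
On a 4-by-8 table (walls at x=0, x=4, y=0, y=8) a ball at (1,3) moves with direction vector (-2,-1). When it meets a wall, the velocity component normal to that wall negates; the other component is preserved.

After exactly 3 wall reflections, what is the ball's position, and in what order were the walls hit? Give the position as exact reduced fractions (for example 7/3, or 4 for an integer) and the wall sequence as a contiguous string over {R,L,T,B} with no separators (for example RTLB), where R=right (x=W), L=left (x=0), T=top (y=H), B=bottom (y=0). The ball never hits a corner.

1. t=1/2 → L at (0,5/2); v=(2,-1)
2. t=2 → R at (4,1/2); v=(-2,-1)
3. t=1/2 → B at (3,0); v=(-2,1)

Final position: (3,0)
Wall sequence: LRB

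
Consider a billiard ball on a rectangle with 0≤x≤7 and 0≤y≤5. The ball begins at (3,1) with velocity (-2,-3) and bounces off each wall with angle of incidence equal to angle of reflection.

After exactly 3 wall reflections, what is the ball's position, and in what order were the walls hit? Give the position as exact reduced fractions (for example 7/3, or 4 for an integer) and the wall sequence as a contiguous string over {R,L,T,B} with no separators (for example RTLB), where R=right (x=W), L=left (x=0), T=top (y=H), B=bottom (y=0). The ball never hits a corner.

1. t=1/3 → B at (7/3,0); v=(-2,3)
2. t=7/6 → L at (0,7/2); v=(2,3)
3. t=1/2 → T at (1,5); v=(2,-3)

Final position: (1,5)
Wall sequence: BLT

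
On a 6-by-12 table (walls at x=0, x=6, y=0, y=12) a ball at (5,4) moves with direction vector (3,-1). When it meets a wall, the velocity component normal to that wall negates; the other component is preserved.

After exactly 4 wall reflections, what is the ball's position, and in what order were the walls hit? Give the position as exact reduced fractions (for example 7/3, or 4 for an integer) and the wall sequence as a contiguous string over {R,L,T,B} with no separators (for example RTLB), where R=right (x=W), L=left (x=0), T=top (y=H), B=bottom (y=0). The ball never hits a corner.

1. t=1/3 → R at (6,11/3); v=(-3,-1)
2. t=2 → L at (0,5/3); v=(3,-1)
3. t=5/3 → B at (5,0); v=(3,1)
4. t=1/3 → R at (6,1/3); v=(-3,1)

Final position: (6,1/3)
Wall sequence: RLBR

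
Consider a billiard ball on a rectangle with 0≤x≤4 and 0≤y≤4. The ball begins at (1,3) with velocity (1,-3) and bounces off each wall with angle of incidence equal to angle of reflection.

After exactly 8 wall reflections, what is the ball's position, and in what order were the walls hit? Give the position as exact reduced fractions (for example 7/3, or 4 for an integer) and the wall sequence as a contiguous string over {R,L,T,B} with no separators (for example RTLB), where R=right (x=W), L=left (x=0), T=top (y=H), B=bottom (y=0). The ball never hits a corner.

Final position: (2/3,4)
Wall sequence: BTRBTBLT

1. t=1 → B at (2,0); v=(1,3)
2. t=4/3 → T at (10/3,4); v=(1,-3)
3. t=2/3 → R at (4,2); v=(-1,-3)
4. t=2/3 → B at (10/3,0); v=(-1,3)
5. t=4/3 → T at (2,4); v=(-1,-3)
6. t=4/3 → B at (2/3,0); v=(-1,3)
7. t=2/3 → L at (0,2); v=(1,3)
8. t=2/3 → T at (2/3,4); v=(1,-3)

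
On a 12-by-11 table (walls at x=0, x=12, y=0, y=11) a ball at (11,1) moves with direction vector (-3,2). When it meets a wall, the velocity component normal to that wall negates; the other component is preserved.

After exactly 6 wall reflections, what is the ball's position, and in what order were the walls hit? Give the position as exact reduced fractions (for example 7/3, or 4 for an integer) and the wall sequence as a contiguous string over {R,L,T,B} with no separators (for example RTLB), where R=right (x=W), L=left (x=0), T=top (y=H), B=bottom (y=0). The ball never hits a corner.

Final position: (12,31/3)
Wall sequence: LTRBLR

1. t=11/3 → L at (0,25/3); v=(3,2)
2. t=4/3 → T at (4,11); v=(3,-2)
3. t=8/3 → R at (12,17/3); v=(-3,-2)
4. t=17/6 → B at (7/2,0); v=(-3,2)
5. t=7/6 → L at (0,7/3); v=(3,2)
6. t=4 → R at (12,31/3); v=(-3,2)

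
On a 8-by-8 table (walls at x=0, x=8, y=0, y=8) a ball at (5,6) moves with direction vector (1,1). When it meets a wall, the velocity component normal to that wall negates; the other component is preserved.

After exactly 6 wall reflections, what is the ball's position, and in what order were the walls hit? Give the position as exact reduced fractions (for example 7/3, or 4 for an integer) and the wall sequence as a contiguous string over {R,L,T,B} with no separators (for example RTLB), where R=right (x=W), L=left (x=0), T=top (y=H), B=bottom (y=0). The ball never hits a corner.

Final position: (8,7)
Wall sequence: TRBLTR

1. t=2 → T at (7,8); v=(1,-1)
2. t=1 → R at (8,7); v=(-1,-1)
3. t=7 → B at (1,0); v=(-1,1)
4. t=1 → L at (0,1); v=(1,1)
5. t=7 → T at (7,8); v=(1,-1)
6. t=1 → R at (8,7); v=(-1,-1)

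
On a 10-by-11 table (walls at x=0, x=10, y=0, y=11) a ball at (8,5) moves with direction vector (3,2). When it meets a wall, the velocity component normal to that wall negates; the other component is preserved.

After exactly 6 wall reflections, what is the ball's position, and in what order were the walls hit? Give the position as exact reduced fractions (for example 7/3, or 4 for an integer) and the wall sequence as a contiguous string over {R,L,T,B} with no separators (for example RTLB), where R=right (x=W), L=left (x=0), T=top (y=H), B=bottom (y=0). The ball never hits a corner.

1. t=2/3 → R at (10,19/3); v=(-3,2)
2. t=7/3 → T at (3,11); v=(-3,-2)
3. t=1 → L at (0,9); v=(3,-2)
4. t=10/3 → R at (10,7/3); v=(-3,-2)
5. t=7/6 → B at (13/2,0); v=(-3,2)
6. t=13/6 → L at (0,13/3); v=(3,2)

Final position: (0,13/3)
Wall sequence: RTLRBL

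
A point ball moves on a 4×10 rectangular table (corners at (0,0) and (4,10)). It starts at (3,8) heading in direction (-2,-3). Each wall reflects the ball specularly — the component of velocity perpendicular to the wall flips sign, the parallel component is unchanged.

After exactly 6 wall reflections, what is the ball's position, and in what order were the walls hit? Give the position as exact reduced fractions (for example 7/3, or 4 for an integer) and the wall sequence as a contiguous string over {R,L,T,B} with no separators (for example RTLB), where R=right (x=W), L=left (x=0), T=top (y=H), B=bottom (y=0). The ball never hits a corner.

Final position: (4,11/2)
Wall sequence: LBRLTR

1. t=3/2 → L at (0,7/2); v=(2,-3)
2. t=7/6 → B at (7/3,0); v=(2,3)
3. t=5/6 → R at (4,5/2); v=(-2,3)
4. t=2 → L at (0,17/2); v=(2,3)
5. t=1/2 → T at (1,10); v=(2,-3)
6. t=3/2 → R at (4,11/2); v=(-2,-3)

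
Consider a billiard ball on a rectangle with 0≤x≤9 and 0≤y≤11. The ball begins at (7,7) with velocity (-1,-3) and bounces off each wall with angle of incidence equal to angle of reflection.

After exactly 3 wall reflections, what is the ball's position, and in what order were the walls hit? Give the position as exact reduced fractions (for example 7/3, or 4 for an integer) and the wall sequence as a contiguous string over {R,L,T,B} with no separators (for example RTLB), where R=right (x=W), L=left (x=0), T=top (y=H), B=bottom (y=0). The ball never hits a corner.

1. t=7/3 → B at (14/3,0); v=(-1,3)
2. t=11/3 → T at (1,11); v=(-1,-3)
3. t=1 → L at (0,8); v=(1,-3)

Final position: (0,8)
Wall sequence: BTL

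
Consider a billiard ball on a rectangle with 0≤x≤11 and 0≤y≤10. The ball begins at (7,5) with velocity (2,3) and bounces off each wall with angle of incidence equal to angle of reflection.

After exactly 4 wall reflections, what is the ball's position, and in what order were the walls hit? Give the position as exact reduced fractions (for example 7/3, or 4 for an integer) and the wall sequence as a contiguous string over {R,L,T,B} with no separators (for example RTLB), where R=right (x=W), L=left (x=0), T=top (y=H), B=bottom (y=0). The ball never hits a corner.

Final position: (0,15/2)
Wall sequence: TRBL

1. t=5/3 → T at (31/3,10); v=(2,-3)
2. t=1/3 → R at (11,9); v=(-2,-3)
3. t=3 → B at (5,0); v=(-2,3)
4. t=5/2 → L at (0,15/2); v=(2,3)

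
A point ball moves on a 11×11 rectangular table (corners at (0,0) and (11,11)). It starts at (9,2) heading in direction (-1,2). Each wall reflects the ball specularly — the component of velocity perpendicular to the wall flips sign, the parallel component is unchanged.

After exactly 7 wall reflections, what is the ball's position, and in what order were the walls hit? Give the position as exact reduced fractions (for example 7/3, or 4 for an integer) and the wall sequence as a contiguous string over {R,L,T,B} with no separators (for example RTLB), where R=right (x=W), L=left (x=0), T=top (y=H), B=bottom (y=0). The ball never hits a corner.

1. t=9/2 → T at (9/2,11); v=(-1,-2)
2. t=9/2 → L at (0,2); v=(1,-2)
3. t=1 → B at (1,0); v=(1,2)
4. t=11/2 → T at (13/2,11); v=(1,-2)
5. t=9/2 → R at (11,2); v=(-1,-2)
6. t=1 → B at (10,0); v=(-1,2)
7. t=11/2 → T at (9/2,11); v=(-1,-2)

Final position: (9/2,11)
Wall sequence: TLBTRBT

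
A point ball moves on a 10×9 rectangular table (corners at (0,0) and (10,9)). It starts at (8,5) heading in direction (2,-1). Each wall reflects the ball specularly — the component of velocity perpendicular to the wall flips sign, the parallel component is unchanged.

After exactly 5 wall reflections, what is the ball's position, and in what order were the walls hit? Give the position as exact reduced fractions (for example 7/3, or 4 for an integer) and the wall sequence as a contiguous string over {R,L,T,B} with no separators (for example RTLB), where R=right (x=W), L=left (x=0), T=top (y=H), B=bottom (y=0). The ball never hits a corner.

Final position: (4,9)
Wall sequence: RBLRT

1. t=1 → R at (10,4); v=(-2,-1)
2. t=4 → B at (2,0); v=(-2,1)
3. t=1 → L at (0,1); v=(2,1)
4. t=5 → R at (10,6); v=(-2,1)
5. t=3 → T at (4,9); v=(-2,-1)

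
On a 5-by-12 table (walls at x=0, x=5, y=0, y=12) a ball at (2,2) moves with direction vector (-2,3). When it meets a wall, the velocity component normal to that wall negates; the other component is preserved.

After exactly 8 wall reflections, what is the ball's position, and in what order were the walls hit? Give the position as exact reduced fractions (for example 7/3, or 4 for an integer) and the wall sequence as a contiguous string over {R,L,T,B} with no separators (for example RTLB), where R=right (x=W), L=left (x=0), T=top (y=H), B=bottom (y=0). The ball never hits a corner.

1. t=1 → L at (0,5); v=(2,3)
2. t=7/3 → T at (14/3,12); v=(2,-3)
3. t=1/6 → R at (5,23/2); v=(-2,-3)
4. t=5/2 → L at (0,4); v=(2,-3)
5. t=4/3 → B at (8/3,0); v=(2,3)
6. t=7/6 → R at (5,7/2); v=(-2,3)
7. t=5/2 → L at (0,11); v=(2,3)
8. t=1/3 → T at (2/3,12); v=(2,-3)

Final position: (2/3,12)
Wall sequence: LTRLBRLT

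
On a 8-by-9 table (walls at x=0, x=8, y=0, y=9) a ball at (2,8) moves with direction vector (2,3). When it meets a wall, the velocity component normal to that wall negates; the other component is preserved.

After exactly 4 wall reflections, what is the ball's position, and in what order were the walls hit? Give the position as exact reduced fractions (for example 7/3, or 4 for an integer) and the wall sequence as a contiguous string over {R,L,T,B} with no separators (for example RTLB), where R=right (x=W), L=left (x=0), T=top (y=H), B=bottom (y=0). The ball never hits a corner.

Final position: (4/3,9)
Wall sequence: TRBT

1. t=1/3 → T at (8/3,9); v=(2,-3)
2. t=8/3 → R at (8,1); v=(-2,-3)
3. t=1/3 → B at (22/3,0); v=(-2,3)
4. t=3 → T at (4/3,9); v=(-2,-3)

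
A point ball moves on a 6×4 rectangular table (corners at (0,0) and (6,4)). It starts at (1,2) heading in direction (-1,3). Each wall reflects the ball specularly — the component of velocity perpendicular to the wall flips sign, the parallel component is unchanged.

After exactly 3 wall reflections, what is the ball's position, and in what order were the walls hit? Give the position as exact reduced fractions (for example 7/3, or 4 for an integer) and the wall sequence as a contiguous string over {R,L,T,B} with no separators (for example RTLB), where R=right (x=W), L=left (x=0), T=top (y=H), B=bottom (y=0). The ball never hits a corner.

Final position: (1,0)
Wall sequence: TLB

1. t=2/3 → T at (1/3,4); v=(-1,-3)
2. t=1/3 → L at (0,3); v=(1,-3)
3. t=1 → B at (1,0); v=(1,3)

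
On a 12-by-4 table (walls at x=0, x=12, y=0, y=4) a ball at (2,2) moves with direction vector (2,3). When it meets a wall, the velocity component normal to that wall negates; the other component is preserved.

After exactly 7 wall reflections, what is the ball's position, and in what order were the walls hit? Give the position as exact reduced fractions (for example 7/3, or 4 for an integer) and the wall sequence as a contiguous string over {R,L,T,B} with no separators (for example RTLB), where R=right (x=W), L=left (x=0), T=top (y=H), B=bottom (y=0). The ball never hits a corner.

Final position: (22/3,0)
Wall sequence: TBTBRTB

1. t=2/3 → T at (10/3,4); v=(2,-3)
2. t=4/3 → B at (6,0); v=(2,3)
3. t=4/3 → T at (26/3,4); v=(2,-3)
4. t=4/3 → B at (34/3,0); v=(2,3)
5. t=1/3 → R at (12,1); v=(-2,3)
6. t=1 → T at (10,4); v=(-2,-3)
7. t=4/3 → B at (22/3,0); v=(-2,3)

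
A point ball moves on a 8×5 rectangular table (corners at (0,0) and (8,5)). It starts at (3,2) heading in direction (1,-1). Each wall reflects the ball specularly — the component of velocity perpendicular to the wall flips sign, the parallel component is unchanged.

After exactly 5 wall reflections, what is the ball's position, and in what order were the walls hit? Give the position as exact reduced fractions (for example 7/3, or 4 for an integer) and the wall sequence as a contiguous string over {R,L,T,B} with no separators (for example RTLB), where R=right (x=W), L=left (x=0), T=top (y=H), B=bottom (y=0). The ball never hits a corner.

Final position: (0,1)
Wall sequence: BRTBL

1. t=2 → B at (5,0); v=(1,1)
2. t=3 → R at (8,3); v=(-1,1)
3. t=2 → T at (6,5); v=(-1,-1)
4. t=5 → B at (1,0); v=(-1,1)
5. t=1 → L at (0,1); v=(1,1)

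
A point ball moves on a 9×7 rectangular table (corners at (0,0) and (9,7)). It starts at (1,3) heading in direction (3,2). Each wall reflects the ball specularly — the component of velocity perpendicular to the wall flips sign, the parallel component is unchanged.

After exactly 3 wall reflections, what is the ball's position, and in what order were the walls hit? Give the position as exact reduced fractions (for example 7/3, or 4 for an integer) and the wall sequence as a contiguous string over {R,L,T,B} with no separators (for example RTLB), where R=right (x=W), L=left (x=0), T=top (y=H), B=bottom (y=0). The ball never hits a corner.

Final position: (1/2,0)
Wall sequence: TRB

1. t=2 → T at (7,7); v=(3,-2)
2. t=2/3 → R at (9,17/3); v=(-3,-2)
3. t=17/6 → B at (1/2,0); v=(-3,2)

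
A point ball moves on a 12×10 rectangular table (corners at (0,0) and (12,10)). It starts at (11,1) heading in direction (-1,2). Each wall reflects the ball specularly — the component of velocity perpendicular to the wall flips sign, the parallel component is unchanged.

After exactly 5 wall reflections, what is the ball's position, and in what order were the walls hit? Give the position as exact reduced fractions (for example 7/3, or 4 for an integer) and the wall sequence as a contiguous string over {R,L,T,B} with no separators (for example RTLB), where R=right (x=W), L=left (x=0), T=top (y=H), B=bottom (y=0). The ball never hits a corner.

Final position: (17/2,0)
Wall sequence: TBLTB

1. t=9/2 → T at (13/2,10); v=(-1,-2)
2. t=5 → B at (3/2,0); v=(-1,2)
3. t=3/2 → L at (0,3); v=(1,2)
4. t=7/2 → T at (7/2,10); v=(1,-2)
5. t=5 → B at (17/2,0); v=(1,2)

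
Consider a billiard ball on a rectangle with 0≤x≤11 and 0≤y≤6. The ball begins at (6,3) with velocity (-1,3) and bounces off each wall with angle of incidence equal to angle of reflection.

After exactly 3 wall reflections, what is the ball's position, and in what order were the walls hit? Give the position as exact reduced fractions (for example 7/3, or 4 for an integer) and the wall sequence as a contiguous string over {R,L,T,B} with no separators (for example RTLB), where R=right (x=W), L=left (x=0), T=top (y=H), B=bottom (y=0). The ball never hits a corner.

Final position: (1,6)
Wall sequence: TBT

1. t=1 → T at (5,6); v=(-1,-3)
2. t=2 → B at (3,0); v=(-1,3)
3. t=2 → T at (1,6); v=(-1,-3)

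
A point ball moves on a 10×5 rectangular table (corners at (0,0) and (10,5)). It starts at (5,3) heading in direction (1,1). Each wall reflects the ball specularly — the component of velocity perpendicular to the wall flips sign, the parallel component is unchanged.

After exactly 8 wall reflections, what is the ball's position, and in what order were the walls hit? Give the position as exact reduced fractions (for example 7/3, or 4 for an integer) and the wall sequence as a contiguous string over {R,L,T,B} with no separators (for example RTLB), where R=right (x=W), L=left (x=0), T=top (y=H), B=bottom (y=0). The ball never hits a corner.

Final position: (10,2)
Wall sequence: TRBTLBTR

1. t=2 → T at (7,5); v=(1,-1)
2. t=3 → R at (10,2); v=(-1,-1)
3. t=2 → B at (8,0); v=(-1,1)
4. t=5 → T at (3,5); v=(-1,-1)
5. t=3 → L at (0,2); v=(1,-1)
6. t=2 → B at (2,0); v=(1,1)
7. t=5 → T at (7,5); v=(1,-1)
8. t=3 → R at (10,2); v=(-1,-1)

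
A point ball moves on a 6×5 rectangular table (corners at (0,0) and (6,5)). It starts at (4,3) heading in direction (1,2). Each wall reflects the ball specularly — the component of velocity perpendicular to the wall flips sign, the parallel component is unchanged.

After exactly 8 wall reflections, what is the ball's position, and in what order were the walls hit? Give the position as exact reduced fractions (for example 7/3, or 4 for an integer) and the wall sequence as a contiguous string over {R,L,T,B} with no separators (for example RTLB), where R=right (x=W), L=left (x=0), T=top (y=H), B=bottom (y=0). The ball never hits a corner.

1. t=1 → T at (5,5); v=(1,-2)
2. t=1 → R at (6,3); v=(-1,-2)
3. t=3/2 → B at (9/2,0); v=(-1,2)
4. t=5/2 → T at (2,5); v=(-1,-2)
5. t=2 → L at (0,1); v=(1,-2)
6. t=1/2 → B at (1/2,0); v=(1,2)
7. t=5/2 → T at (3,5); v=(1,-2)
8. t=5/2 → B at (11/2,0); v=(1,2)

Final position: (11/2,0)
Wall sequence: TRBTLBTB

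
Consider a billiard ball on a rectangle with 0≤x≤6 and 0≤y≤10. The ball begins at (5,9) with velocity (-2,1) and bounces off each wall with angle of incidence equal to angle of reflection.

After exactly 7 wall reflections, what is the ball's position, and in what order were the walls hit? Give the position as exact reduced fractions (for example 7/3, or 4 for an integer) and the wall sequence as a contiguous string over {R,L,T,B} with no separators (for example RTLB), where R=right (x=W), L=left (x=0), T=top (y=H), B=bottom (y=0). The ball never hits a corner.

1. t=1 → T at (3,10); v=(-2,-1)
2. t=3/2 → L at (0,17/2); v=(2,-1)
3. t=3 → R at (6,11/2); v=(-2,-1)
4. t=3 → L at (0,5/2); v=(2,-1)
5. t=5/2 → B at (5,0); v=(2,1)
6. t=1/2 → R at (6,1/2); v=(-2,1)
7. t=3 → L at (0,7/2); v=(2,1)

Final position: (0,7/2)
Wall sequence: TLRLBRL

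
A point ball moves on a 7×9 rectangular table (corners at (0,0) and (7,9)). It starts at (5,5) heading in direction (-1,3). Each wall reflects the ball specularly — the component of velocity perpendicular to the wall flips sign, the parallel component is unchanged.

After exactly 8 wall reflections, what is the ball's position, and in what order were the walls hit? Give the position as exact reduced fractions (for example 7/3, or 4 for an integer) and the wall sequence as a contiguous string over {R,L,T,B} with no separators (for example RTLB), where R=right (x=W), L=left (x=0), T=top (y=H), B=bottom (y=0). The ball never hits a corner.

1. t=4/3 → T at (11/3,9); v=(-1,-3)
2. t=3 → B at (2/3,0); v=(-1,3)
3. t=2/3 → L at (0,2); v=(1,3)
4. t=7/3 → T at (7/3,9); v=(1,-3)
5. t=3 → B at (16/3,0); v=(1,3)
6. t=5/3 → R at (7,5); v=(-1,3)
7. t=4/3 → T at (17/3,9); v=(-1,-3)
8. t=3 → B at (8/3,0); v=(-1,3)

Final position: (8/3,0)
Wall sequence: TBLTBRTB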